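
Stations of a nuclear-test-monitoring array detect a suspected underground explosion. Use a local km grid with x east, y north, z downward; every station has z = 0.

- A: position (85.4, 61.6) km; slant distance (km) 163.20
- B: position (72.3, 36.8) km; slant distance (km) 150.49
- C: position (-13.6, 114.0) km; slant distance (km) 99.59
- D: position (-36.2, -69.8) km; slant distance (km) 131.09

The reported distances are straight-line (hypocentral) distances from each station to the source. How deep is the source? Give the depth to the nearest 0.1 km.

Each station gives a sphere (x−x_i)² + (y−y_i)² + z² = d_i² (stations at z=0).
Subtracting the A sphere from B and C: z² cancels, leaving linear equations in x and y:
-26.2 x − 49.6 y = -519.19
-198.0 x + 104.8 y = 18809.31
Solving: x ≈ -69.910, y ≈ 47.396 km (keep extra digits for the depth step; rounded: -69.9, 47.4).
Then from the A sphere: z² = 163.20² − (x − 85.4)² − (y − 61.6)² with x = -69.910, y = 47.396, so z ≈ 48.076 ≈ 48.1 km.

z ≈ 48.1 km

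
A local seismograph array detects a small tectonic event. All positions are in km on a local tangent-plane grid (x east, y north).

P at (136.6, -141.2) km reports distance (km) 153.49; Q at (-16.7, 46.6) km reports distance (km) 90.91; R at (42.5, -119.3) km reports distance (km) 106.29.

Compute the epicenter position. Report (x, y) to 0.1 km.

Circle about each station: (x − 136.6)² + (y + 141.2)² = 153.49²; (x + 16.7)² + (y − 46.6)² = 90.91²; (x − 42.5)² + (y + 119.3)² = 106.29².
Subtracting the P equation from the Q and R equations removes the quadratic terms:
-306.6 x + 375.6 y = -20852.00
-188.2 x + 43.8 y = -10296.64
Solving the 2×2 system: x ≈ 51.6, y ≈ -13.4 km.

51.6 km east, -13.4 km north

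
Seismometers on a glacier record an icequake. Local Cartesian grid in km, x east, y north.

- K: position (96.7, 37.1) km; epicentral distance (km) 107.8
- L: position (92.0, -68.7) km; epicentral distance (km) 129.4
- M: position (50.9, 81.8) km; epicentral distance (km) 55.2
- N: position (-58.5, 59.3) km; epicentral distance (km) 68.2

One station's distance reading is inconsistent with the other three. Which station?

Solve using three stations at a time. Using K, L, N (subtract circle equations pairwise → linear system) gives (x, y) ≈ (-8.4, 13.0).
Distances from that point to each station vs reported:
  K: calculated 107.8 vs reported 107.8 → residual 0.0 km
  L: calculated 129.4 vs reported 129.4 → residual 0.0 km
  M: calculated 90.8 vs reported 55.2 → residual 35.6 km
  N: calculated 68.2 vs reported 68.2 → residual 0.0 km
K, L, N are mutually consistent (residuals ≈ 0); M is off by 35.6 km.

M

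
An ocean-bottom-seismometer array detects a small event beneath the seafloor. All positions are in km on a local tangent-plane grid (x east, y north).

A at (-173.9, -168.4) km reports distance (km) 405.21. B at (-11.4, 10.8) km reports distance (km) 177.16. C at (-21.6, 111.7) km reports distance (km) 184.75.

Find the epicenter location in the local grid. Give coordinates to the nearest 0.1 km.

x ≈ 157.2 km, y ≈ 65.2 km

Circle about each station: (x + 173.9)² + (y + 168.4)² = 405.21²; (x + 11.4)² + (y − 10.8)² = 177.16²; (x + 21.6)² + (y − 111.7)² = 184.75².
Subtracting the A equation from the B and C equations removes the quadratic terms:
325.0 x + 358.4 y = 74456.31
304.6 x + 560.2 y = 84406.26
Solving the 2×2 system: x ≈ 157.2, y ≈ 65.2 km.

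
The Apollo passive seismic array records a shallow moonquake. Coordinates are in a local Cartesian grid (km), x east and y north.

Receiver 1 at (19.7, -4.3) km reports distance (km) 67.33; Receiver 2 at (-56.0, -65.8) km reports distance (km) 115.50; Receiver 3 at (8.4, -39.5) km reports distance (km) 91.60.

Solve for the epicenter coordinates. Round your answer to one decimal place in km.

Circle about each station: (x − 19.7)² + (y + 4.3)² = 67.33²; (x + 56.0)² + (y + 65.8)² = 115.50²; (x − 8.4)² + (y + 39.5)² = 91.60².
Subtracting the Receiver 1 equation from the Receiver 2 and Receiver 3 equations removes the quadratic terms:
-151.4 x − 123.0 y = -1747.86
-22.6 x − 70.4 y = -2633.00
Solving the 2×2 system: x ≈ -25.5, y ≈ 45.6 km.

(-25.5, 45.6)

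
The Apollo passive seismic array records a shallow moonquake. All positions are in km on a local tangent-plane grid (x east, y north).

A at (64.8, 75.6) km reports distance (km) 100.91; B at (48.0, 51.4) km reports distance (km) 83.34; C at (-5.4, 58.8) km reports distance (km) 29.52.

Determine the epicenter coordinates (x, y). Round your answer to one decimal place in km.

x ≈ -34.9 km, y ≈ 60.0 km

Circle about each station: (x − 64.8)² + (y − 75.6)² = 100.91²; (x − 48.0)² + (y − 51.4)² = 83.34²; (x + 5.4)² + (y − 58.8)² = 29.52².
Subtracting the A equation from the B and C equations removes the quadratic terms:
-33.6 x − 48.4 y = -1731.17
-140.4 x − 33.6 y = 2883.60
Solving the 2×2 system: x ≈ -34.9, y ≈ 60.0 km.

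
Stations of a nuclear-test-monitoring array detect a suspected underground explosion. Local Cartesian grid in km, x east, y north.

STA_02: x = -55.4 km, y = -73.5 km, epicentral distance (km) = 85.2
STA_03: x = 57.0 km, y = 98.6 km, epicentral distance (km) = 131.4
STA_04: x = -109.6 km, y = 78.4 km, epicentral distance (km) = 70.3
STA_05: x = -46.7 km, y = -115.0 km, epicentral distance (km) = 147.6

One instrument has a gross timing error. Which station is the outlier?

STA_02

Solve using three stations at a time. Using STA_03, STA_04, STA_05 (subtract circle equations pairwise → linear system) gives (x, y) ≈ (-56.5, 32.3).
Distances from that point to each station vs reported:
  STA_02: calculated 105.8 vs reported 85.2 → residual 20.6 km
  STA_03: calculated 131.4 vs reported 131.4 → residual 0.0 km
  STA_04: calculated 70.3 vs reported 70.3 → residual 0.0 km
  STA_05: calculated 147.6 vs reported 147.6 → residual 0.0 km
STA_03, STA_04, STA_05 are mutually consistent (residuals ≈ 0); STA_02 is off by 20.6 km.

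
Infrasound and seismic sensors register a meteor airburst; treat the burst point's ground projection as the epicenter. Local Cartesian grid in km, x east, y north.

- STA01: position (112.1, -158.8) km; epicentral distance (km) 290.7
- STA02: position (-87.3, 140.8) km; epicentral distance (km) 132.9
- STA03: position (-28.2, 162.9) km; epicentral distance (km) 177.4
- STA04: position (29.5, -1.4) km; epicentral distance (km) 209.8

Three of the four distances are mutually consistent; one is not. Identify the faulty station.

STA04

Solve using three stations at a time. Using STA01, STA02, STA03 (subtract circle equations pairwise → linear system) gives (x, y) ≈ (-122.6, 12.7).
Distances from that point to each station vs reported:
  STA01: calculated 290.7 vs reported 290.7 → residual 0.0 km
  STA02: calculated 132.8 vs reported 132.9 → residual 0.1 km
  STA03: calculated 177.3 vs reported 177.4 → residual 0.1 km
  STA04: calculated 152.7 vs reported 209.8 → residual 57.1 km
STA01, STA02, STA03 are mutually consistent (residuals ≈ 0); STA04 is off by 57.1 km.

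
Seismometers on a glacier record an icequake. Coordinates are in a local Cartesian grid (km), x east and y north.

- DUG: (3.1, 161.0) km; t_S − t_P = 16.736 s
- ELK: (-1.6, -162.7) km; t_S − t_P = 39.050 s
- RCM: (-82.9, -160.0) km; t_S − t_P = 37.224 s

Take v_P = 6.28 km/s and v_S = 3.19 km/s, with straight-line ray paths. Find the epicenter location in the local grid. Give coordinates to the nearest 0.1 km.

x ≈ -70.2 km, y ≈ 81.0 km

Distance from S−P lag: d = Δt · v_P v_S / (v_P − v_S) = Δt · (6.28·3.19)/(6.28−3.19) ≈ 6.4832·Δt.
So d_DUG = 108.50, d_ELK = 253.17, d_RCM = 241.33 km.
Circle about each station: (x − 3.1)² + (y − 161.0)² = 108.50²; (x + 1.6)² + (y + 162.7)² = 253.17²; (x + 82.9)² + (y + 160.0)² = 241.33².
Subtracting the DUG equation from the ELK and RCM equations removes the quadratic terms:
-9.4 x − 647.4 y = -51779.56
-172.0 x − 642.0 y = -39926.12
Solving the 2×2 system: x ≈ -70.2, y ≈ 81.0 km.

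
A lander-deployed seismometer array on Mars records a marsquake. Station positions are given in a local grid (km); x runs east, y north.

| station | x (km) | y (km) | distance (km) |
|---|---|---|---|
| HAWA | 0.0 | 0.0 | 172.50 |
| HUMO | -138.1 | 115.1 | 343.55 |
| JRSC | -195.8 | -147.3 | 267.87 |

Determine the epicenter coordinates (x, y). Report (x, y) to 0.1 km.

Circle about each station: x² + y² = 172.50²; (x + 138.1)² + (y − 115.1)² = 343.55²; (x + 195.8)² + (y + 147.3)² = 267.87².
Subtracting the HAWA equation from the HUMO and JRSC equations removes the quadratic terms:
-276.2 x + 230.2 y = -55950.73
-391.6 x − 294.6 y = 18036.84
Solving the 2×2 system: x ≈ 71.9, y ≈ -156.8 km.
Check against HAWA (with the unrounded x, y): √(x²+y²) = 172.49 ≈ 172.50 km. ✓

x ≈ 71.9 km, y ≈ -156.8 km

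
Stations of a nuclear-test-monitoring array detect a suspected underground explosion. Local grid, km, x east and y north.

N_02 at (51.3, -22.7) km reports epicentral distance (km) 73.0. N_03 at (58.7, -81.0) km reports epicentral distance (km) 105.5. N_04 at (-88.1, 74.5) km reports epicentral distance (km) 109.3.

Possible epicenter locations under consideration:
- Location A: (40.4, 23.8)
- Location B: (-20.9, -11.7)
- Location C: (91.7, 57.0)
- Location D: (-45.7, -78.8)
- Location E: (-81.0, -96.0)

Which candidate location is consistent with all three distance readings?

For each candidate, compare |candidate − station| to the reported distance:
Location A: residuals N_02 25.2, N_03 0.9, N_04 28.8 → max 28.8 km
Location B: residuals N_02 0.0, N_03 0.0, N_04 0.0 → max 0.0 km
Location C: residuals N_02 16.4, N_03 36.4, N_04 71.3 → max 71.3 km
Location D: residuals N_02 39.1, N_03 1.1, N_04 49.8 → max 49.8 km
Location E: residuals N_02 78.2, N_03 35.0, N_04 61.3 → max 78.2 km
Only Location B has all residuals ≈ 0.

Location B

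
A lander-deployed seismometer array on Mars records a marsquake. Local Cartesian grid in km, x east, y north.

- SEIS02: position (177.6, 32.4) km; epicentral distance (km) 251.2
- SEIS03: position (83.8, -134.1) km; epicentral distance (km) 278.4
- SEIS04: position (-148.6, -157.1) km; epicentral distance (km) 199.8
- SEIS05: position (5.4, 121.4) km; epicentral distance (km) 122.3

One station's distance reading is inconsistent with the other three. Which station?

Solve using three stations at a time. Using SEIS02, SEIS04, SEIS05 (subtract circle equations pairwise → linear system) gives (x, y) ≈ (-73.5, 28.0).
Distances from that point to each station vs reported:
  SEIS02: calculated 251.2 vs reported 251.2 → residual 0.0 km
  SEIS03: calculated 225.9 vs reported 278.4 → residual 52.5 km
  SEIS04: calculated 199.8 vs reported 199.8 → residual 0.0 km
  SEIS05: calculated 122.3 vs reported 122.3 → residual 0.0 km
SEIS02, SEIS04, SEIS05 are mutually consistent (residuals ≈ 0); SEIS03 is off by 52.5 km.

SEIS03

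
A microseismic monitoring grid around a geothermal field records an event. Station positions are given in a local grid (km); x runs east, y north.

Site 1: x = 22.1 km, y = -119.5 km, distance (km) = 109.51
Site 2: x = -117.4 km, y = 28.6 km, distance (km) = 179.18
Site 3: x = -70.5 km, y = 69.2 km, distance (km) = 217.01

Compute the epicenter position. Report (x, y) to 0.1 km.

(-83.8, -147.4)

Circle about each station: (x − 22.1)² + (y + 119.5)² = 109.51²; (x + 117.4)² + (y − 28.6)² = 179.18²; (x + 70.5)² + (y − 69.2)² = 217.01².
Subtracting the Site 1 equation from the Site 2 and Site 3 equations removes the quadratic terms:
-279.0 x + 296.2 y = -20280.97
-185.2 x + 377.4 y = -40110.67
Solving the 2×2 system: x ≈ -83.8, y ≈ -147.4 km.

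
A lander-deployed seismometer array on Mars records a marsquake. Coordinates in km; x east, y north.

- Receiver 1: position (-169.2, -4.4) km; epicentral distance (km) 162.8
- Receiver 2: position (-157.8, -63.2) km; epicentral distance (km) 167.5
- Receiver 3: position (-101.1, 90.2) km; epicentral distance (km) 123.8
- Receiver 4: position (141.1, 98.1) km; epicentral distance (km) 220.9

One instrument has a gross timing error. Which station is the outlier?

Solve using three stations at a time. Using Receiver 1, Receiver 2, Receiver 3 (subtract circle equations pairwise → linear system) gives (x, y) ≈ (-7.0, 9.7).
Distances from that point to each station vs reported:
  Receiver 1: calculated 162.8 vs reported 162.8 → residual 0.0 km
  Receiver 2: calculated 167.5 vs reported 167.5 → residual 0.0 km
  Receiver 3: calculated 123.8 vs reported 123.8 → residual 0.0 km
  Receiver 4: calculated 172.5 vs reported 220.9 → residual 48.4 km
Receiver 1, Receiver 2, Receiver 3 are mutually consistent (residuals ≈ 0); Receiver 4 is off by 48.4 km.

Receiver 4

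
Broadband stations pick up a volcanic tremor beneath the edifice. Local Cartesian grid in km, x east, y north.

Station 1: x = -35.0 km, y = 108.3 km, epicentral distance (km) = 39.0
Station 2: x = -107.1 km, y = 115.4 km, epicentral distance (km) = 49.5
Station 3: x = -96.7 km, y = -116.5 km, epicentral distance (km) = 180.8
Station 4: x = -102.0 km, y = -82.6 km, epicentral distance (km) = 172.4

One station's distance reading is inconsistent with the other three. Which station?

Station 3

Solve using three stations at a time. Using Station 1, Station 2, Station 4 (subtract circle equations pairwise → linear system) gives (x, y) ≈ (-67.1, 86.2).
Distances from that point to each station vs reported:
  Station 1: calculated 39.0 vs reported 39.0 → residual 0.0 km
  Station 2: calculated 49.5 vs reported 49.5 → residual 0.0 km
  Station 3: calculated 204.9 vs reported 180.8 → residual 24.1 km
  Station 4: calculated 172.4 vs reported 172.4 → residual 0.0 km
Station 1, Station 2, Station 4 are mutually consistent (residuals ≈ 0); Station 3 is off by 24.1 km.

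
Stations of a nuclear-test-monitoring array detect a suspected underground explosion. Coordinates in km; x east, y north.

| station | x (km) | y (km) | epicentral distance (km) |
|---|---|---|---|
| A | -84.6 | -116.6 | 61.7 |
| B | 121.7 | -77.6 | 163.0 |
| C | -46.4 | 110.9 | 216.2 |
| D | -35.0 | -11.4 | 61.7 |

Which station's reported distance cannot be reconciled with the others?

Solve using three stations at a time. Using A, B, D (subtract circle equations pairwise → linear system) gives (x, y) ≈ (-41.2, -72.8).
Distances from that point to each station vs reported:
  A: calculated 61.7 vs reported 61.7 → residual 0.0 km
  B: calculated 163.0 vs reported 163.0 → residual 0.0 km
  C: calculated 183.7 vs reported 216.2 → residual 32.5 km
  D: calculated 61.7 vs reported 61.7 → residual 0.0 km
A, B, D are mutually consistent (residuals ≈ 0); C is off by 32.5 km.

C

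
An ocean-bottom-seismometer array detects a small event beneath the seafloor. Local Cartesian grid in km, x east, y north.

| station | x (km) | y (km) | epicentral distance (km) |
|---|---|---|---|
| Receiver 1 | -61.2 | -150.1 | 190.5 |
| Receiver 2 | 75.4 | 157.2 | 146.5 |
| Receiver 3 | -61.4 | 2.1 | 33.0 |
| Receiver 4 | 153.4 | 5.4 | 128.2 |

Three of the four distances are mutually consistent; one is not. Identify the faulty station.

Solve using three stations at a time. Using Receiver 1, Receiver 2, Receiver 4 (subtract circle equations pairwise → linear system) gives (x, y) ≈ (26.0, 19.3).
Distances from that point to each station vs reported:
  Receiver 1: calculated 190.5 vs reported 190.5 → residual 0.0 km
  Receiver 2: calculated 146.5 vs reported 146.5 → residual 0.0 km
  Receiver 3: calculated 89.0 vs reported 33.0 → residual 56.0 km
  Receiver 4: calculated 128.2 vs reported 128.2 → residual 0.0 km
Receiver 1, Receiver 2, Receiver 4 are mutually consistent (residuals ≈ 0); Receiver 3 is off by 56.0 km.

Receiver 3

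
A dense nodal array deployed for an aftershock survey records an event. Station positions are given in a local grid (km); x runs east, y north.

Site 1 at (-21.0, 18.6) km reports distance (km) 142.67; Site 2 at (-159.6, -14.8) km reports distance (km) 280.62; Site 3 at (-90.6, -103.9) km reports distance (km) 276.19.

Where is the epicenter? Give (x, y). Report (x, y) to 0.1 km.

(97.0, 98.8)

Circle about each station: (x + 21.0)² + (y − 18.6)² = 142.67²; (x + 159.6)² + (y + 14.8)² = 280.62²; (x + 90.6)² + (y + 103.9)² = 276.19².
Subtracting pairs of circle equations eliminates x²+y² and gives linear equations (the radical axes):
-277.2 x − 66.8 y = -33488.62
-139.2 x − 245.0 y = -37709.58
Solving the 2×2 system: x ≈ 97.0, y ≈ 98.8 km.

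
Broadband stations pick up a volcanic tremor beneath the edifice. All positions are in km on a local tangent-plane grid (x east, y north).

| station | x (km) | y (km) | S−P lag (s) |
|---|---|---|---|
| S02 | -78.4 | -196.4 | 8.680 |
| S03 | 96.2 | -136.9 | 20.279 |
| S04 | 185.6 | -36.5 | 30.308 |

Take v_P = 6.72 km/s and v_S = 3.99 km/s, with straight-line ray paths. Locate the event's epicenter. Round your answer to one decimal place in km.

Distance from S−P lag: d = Δt · v_P v_S / (v_P − v_S) = Δt · (6.72·3.99)/(6.72−3.99) ≈ 9.8215·Δt.
So d_S02 = 85.25, d_S03 = 199.17, d_S04 = 297.67 km.
Circle about each station: (x + 78.4)² + (y + 196.4)² = 85.25²; (x − 96.2)² + (y + 136.9)² = 199.17²; (x − 185.6)² + (y + 36.5)² = 297.67².
Subtracting the S02 equation from the S03 and S04 equations removes the quadratic terms:
349.2 x + 119.0 y = -49124.60
528.0 x + 319.8 y = -90279.78
Solving the 2×2 system: x ≈ -101.7, y ≈ -114.4 km.

(-101.7, -114.4)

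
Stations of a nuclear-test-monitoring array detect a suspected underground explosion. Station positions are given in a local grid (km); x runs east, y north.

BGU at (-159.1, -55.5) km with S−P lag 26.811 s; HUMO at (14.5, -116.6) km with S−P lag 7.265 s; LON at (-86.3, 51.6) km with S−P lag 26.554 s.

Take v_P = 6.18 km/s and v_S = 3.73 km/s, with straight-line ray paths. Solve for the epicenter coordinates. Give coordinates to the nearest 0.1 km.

x ≈ 80.5 km, y ≈ -134.4 km

Distance from S−P lag: d = Δt · v_P v_S / (v_P − v_S) = Δt · (6.18·3.73)/(6.18−3.73) ≈ 9.4087·Δt.
So d_BGU = 252.26, d_HUMO = 68.35, d_LON = 249.84 km.
Circle about each station: (x + 159.1)² + (y + 55.5)² = 252.26²; (x − 14.5)² + (y + 116.6)² = 68.35²; (x + 86.3)² + (y − 51.6)² = 249.84².
Subtracting the BGU equation from the HUMO and LON equations removes the quadratic terms:
347.2 x − 122.2 y = 44376.14
145.6 x + 214.2 y = -17067.73
Solving the 2×2 system: x ≈ 80.5, y ≈ -134.4 km.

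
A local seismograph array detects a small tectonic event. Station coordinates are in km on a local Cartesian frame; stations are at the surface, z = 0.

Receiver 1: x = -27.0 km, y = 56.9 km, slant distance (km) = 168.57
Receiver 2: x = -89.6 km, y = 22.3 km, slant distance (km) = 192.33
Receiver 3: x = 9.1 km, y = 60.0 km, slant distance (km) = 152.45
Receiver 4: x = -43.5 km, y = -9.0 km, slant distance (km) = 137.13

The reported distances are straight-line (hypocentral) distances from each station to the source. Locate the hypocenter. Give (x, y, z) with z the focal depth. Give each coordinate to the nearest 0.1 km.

(74.3, -76.4, 19.6)

Each station gives a sphere (x−x_i)² + (y−y_i)² + z² = d_i² (stations at z=0).
Subtracting the Receiver 1 sphere from Receiver 2 and Receiver 3: z² cancels, leaving linear equations in x and y:
-125.2 x − 69.2 y = -4016.14
72.2 x + 6.2 y = 4891.04
Solving: x ≈ 74.303, y ≈ -76.396 km (keep extra digits for the depth step; rounded: 74.3, -76.4).
Then from the Receiver 1 sphere: z² = 168.57² − (x + 27.0)² − (y − 56.9)² with x = 74.303, y = -76.396, so z ≈ 19.640 ≈ 19.6 km.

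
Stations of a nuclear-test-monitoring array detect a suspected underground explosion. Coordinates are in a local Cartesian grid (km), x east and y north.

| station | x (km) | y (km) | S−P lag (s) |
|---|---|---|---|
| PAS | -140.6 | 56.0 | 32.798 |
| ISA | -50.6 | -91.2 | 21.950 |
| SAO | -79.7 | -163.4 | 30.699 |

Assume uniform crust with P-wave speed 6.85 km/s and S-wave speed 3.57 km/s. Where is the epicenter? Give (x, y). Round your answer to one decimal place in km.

Distance from S−P lag: d = Δt · v_P v_S / (v_P − v_S) = Δt · (6.85·3.57)/(6.85−3.57) ≈ 7.4556·Δt.
So d_PAS = 244.53, d_ISA = 163.65, d_SAO = 228.88 km.
Circle about each station: (x + 140.6)² + (y − 56.0)² = 244.53²; (x + 50.6)² + (y + 91.2)² = 163.65²; (x + 79.7)² + (y + 163.4)² = 228.88².
Subtracting pairs of circle equations eliminates x²+y² and gives linear equations (the radical axes):
180.0 x − 294.4 y = 20987.04
121.8 x − 438.8 y = 17556.16
Solving the 2×2 system: x ≈ 93.7, y ≈ -14.0 km.

93.7 km east, -14.0 km north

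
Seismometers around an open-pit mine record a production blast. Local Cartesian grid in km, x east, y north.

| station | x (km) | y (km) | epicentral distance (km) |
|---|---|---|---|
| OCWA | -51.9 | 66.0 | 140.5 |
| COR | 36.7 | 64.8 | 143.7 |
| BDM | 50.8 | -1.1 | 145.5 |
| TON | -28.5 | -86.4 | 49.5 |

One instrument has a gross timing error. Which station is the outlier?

Solve using three stations at a time. Using OCWA, BDM, TON (subtract circle equations pairwise → linear system) gives (x, y) ≈ (-76.0, -72.4).
Distances from that point to each station vs reported:
  OCWA: calculated 140.5 vs reported 140.5 → residual 0.0 km
  COR: calculated 177.6 vs reported 143.7 → residual 33.9 km
  BDM: calculated 145.5 vs reported 145.5 → residual 0.0 km
  TON: calculated 49.5 vs reported 49.5 → residual 0.0 km
OCWA, BDM, TON are mutually consistent (residuals ≈ 0); COR is off by 33.9 km.

COR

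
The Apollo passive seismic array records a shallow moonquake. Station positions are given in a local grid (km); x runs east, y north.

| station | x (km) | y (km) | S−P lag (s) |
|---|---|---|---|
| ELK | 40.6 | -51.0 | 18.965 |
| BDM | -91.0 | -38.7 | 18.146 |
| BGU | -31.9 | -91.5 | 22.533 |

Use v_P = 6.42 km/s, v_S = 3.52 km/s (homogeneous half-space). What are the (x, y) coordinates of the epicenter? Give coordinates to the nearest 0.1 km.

x ≈ -20.2 km, y ≈ 83.7 km

Distance from S−P lag: d = Δt · v_P v_S / (v_P − v_S) = Δt · (6.42·3.52)/(6.42−3.52) ≈ 7.7926·Δt.
So d_ELK = 147.79, d_BDM = 141.40, d_BGU = 175.59 km.
Circle about each station: (x − 40.6)² + (y + 51.0)² = 147.79²; (x + 91.0)² + (y + 38.7)² = 141.40²; (x + 31.9)² + (y + 91.5)² = 175.59².
Subtracting pairs of circle equations eliminates x²+y² and gives linear equations (the radical axes):
-263.2 x + 24.6 y = 7377.25
-145.0 x − 81.0 y = -3849.46
Solving the 2×2 system: x ≈ -20.2, y ≈ 83.7 km.
Check against ELK (with the unrounded x, y): √((x − 40.6)²+(y + 51.0)²) = 147.79 ≈ 147.79 km. ✓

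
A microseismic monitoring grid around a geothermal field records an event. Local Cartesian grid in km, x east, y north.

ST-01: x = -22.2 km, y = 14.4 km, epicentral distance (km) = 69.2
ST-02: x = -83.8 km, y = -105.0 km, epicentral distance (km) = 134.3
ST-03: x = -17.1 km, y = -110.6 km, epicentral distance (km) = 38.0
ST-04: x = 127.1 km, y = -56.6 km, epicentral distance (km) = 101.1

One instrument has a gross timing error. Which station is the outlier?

Solve using three stations at a time. Using ST-01, ST-02, ST-04 (subtract circle equations pairwise → linear system) gives (x, y) ≈ (29.0, -32.1).
Distances from that point to each station vs reported:
  ST-01: calculated 69.2 vs reported 69.2 → residual 0.0 km
  ST-02: calculated 134.3 vs reported 134.3 → residual 0.0 km
  ST-03: calculated 91.0 vs reported 38.0 → residual 53.0 km
  ST-04: calculated 101.1 vs reported 101.1 → residual 0.0 km
ST-01, ST-02, ST-04 are mutually consistent (residuals ≈ 0); ST-03 is off by 53.0 km.

ST-03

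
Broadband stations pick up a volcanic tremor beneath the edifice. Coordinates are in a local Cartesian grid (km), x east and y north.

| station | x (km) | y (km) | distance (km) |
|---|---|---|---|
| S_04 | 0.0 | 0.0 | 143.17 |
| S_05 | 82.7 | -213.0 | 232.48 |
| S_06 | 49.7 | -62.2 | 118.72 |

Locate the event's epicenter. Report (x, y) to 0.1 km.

(142.7, 11.6)

Circle about each station: x² + y² = 143.17²; (x − 82.7)² + (y + 213.0)² = 232.48²; (x − 49.7)² + (y + 62.2)² = 118.72².
Subtracting pairs of circle equations eliminates x²+y² and gives linear equations (the radical axes):
165.4 x − 426.0 y = 18658.99
99.4 x − 124.4 y = 12742.14
Solving the 2×2 system: x ≈ 142.7, y ≈ 11.6 km.
Check against S_04 (with the unrounded x, y): √(x²+y²) = 143.20 ≈ 143.17 km. ✓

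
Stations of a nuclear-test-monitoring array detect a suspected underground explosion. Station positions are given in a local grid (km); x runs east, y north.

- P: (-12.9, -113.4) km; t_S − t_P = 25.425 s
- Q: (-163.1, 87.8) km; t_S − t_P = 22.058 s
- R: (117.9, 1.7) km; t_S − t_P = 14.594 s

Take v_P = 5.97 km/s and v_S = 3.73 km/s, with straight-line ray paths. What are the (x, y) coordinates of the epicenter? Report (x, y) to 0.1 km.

Distance from S−P lag: d = Δt · v_P v_S / (v_P − v_S) = Δt · (5.97·3.73)/(5.97−3.73) ≈ 9.9411·Δt.
So d_P = 252.75, d_Q = 219.28, d_R = 145.08 km.
Circle about each station: (x + 12.9)² + (y + 113.4)² = 252.75²; (x + 163.1)² + (y − 87.8)² = 219.28²; (x − 117.9)² + (y − 1.7)² = 145.08².
Subtracting the P equation from the Q and R equations removes the quadratic terms:
-300.4 x + 402.4 y = 37083.32
261.6 x + 230.2 y = 43711.69
Solving the 2×2 system: x ≈ 51.9, y ≈ 130.9 km.
Check against P (with the unrounded x, y): √((x + 12.9)²+(y + 113.4)²) = 252.75 ≈ 252.75 km. ✓

(51.9, 130.9)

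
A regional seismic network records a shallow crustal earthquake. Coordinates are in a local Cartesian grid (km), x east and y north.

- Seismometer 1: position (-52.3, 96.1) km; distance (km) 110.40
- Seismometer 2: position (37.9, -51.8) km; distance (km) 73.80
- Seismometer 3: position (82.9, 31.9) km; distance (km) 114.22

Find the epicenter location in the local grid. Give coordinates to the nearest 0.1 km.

(-23.2, -10.4)

Circle about each station: (x + 52.3)² + (y − 96.1)² = 110.40²; (x − 37.9)² + (y + 51.8)² = 73.80²; (x − 82.9)² + (y − 31.9)² = 114.22².
Subtracting pairs of circle equations eliminates x²+y² and gives linear equations (the radical axes):
180.4 x − 295.8 y = -1109.13
270.4 x − 128.4 y = -4938.53
Solving the 2×2 system: x ≈ -23.2, y ≈ -10.4 km.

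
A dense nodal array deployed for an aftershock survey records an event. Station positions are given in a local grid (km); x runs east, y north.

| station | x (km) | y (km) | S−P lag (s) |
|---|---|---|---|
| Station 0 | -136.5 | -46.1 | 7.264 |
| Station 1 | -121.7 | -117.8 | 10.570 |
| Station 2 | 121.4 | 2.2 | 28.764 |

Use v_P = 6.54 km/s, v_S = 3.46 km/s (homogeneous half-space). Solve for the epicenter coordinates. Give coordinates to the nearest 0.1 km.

Distance from S−P lag: d = Δt · v_P v_S / (v_P − v_S) = Δt · (6.54·3.46)/(6.54−3.46) ≈ 7.3469·Δt.
So d_Station 0 = 53.37, d_Station 1 = 77.66, d_Station 2 = 211.33 km.
Circle about each station: (x + 136.5)² + (y + 46.1)² = 53.37²; (x + 121.7)² + (y + 117.8)² = 77.66²; (x − 121.4)² + (y − 2.2)² = 211.33².
Subtracting pairs of circle equations eliminates x²+y² and gives linear equations (the radical axes):
29.6 x − 143.4 y = 4747.55
515.8 x + 96.6 y = -47826.67
Solving the 2×2 system: x ≈ -83.3, y ≈ -50.3 km.

(-83.3, -50.3)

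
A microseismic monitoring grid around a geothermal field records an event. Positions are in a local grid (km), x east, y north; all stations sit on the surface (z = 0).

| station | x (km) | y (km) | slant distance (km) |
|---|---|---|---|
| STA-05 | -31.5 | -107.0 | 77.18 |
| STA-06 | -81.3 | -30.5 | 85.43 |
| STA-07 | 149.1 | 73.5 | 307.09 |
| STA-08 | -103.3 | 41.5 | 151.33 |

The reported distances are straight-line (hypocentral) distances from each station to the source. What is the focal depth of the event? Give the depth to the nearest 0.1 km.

Each station gives a sphere (x−x_i)² + (y−y_i)² + z² = d_i² (stations at z=0).
Subtracting the STA-05 sphere from STA-06 and STA-07: z² cancels, leaving linear equations in x and y:
-99.6 x + 153.0 y = -6242.84
361.2 x + 361.0 y = -73155.71
Solving: x ≈ -97.996, y ≈ -104.597 km (keep extra digits for the depth step; rounded: -98.0, -104.6).
Then from the STA-05 sphere: z² = 77.18² − (x + 31.5)² − (y + 107.0)² with x = -97.996, y = -104.597, so z ≈ 39.106 ≈ 39.1 km.

39.1 km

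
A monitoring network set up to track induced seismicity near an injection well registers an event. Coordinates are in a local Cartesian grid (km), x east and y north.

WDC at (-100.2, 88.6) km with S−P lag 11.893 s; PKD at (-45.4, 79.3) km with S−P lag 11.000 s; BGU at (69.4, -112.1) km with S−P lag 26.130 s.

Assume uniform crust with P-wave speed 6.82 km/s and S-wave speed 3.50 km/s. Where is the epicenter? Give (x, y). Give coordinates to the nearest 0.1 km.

x ≈ -76.3 km, y ≈ 6.5 km

Distance from S−P lag: d = Δt · v_P v_S / (v_P − v_S) = Δt · (6.82·3.50)/(6.82−3.50) ≈ 7.1898·Δt.
So d_WDC = 85.51, d_PKD = 79.09, d_BGU = 187.87 km.
Circle about each station: (x + 100.2)² + (y − 88.6)² = 85.51²; (x + 45.4)² + (y − 79.3)² = 79.09²; (x − 69.4)² + (y + 112.1)² = 187.87².
Subtracting the WDC equation from the PKD and BGU equations removes the quadratic terms:
109.6 x − 18.6 y = -8483.62
339.2 x − 401.4 y = -28490.41
Solving the 2×2 system: x ≈ -76.3, y ≈ 6.5 km.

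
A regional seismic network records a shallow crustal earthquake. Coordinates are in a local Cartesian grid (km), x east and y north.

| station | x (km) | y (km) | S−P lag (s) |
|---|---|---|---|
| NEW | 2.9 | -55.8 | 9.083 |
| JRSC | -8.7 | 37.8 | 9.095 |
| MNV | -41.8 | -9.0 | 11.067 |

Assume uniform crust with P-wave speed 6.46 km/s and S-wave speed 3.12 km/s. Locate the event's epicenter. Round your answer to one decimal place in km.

Distance from S−P lag: d = Δt · v_P v_S / (v_P − v_S) = Δt · (6.46·3.12)/(6.46−3.12) ≈ 6.0345·Δt.
So d_NEW = 54.81, d_JRSC = 54.88, d_MNV = 66.78 km.
Circle about each station: (x − 2.9)² + (y + 55.8)² = 54.81²; (x + 8.7)² + (y − 37.8)² = 54.88²; (x + 41.8)² + (y + 9.0)² = 66.78².
Subtracting the NEW equation from the JRSC and MNV equations removes the quadratic terms:
-23.2 x + 187.2 y = -1625.20
-89.4 x + 93.6 y = -2749.24
Solving the 2×2 system: x ≈ 24.9, y ≈ -5.6 km.

24.9 km east, -5.6 km north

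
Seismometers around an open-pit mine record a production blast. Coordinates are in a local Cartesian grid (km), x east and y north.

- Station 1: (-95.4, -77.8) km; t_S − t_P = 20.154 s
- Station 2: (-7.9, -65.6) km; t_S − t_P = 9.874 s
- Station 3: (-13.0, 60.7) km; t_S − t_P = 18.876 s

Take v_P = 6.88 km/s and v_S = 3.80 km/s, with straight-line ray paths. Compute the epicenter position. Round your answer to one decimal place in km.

75.6 km east, -72.8 km north

Distance from S−P lag: d = Δt · v_P v_S / (v_P − v_S) = Δt · (6.88·3.80)/(6.88−3.80) ≈ 8.4883·Δt.
So d_Station 1 = 171.07, d_Station 2 = 83.81, d_Station 3 = 160.23 km.
Circle about each station: (x + 95.4)² + (y + 77.8)² = 171.07²; (x + 7.9)² + (y + 65.6)² = 83.81²; (x + 13.0)² + (y − 60.7)² = 160.23².
Subtracting the Station 1 equation from the Station 2 and Station 3 equations removes the quadratic terms:
175.0 x + 24.4 y = 11452.60
164.8 x + 277.0 y = -7709.22
Solving the 2×2 system: x ≈ 75.6, y ≈ -72.8 km.
Check against Station 1 (with the unrounded x, y): √((x + 95.4)²+(y + 77.8)²) = 171.07 ≈ 171.07 km. ✓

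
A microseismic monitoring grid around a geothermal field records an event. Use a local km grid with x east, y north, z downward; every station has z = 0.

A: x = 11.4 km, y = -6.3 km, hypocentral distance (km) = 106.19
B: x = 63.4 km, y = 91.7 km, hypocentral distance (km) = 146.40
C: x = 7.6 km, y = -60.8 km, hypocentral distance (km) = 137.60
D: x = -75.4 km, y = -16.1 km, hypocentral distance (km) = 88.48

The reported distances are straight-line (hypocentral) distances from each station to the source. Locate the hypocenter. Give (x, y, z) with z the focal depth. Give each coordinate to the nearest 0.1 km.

x ≈ -57.8 km, y ≈ 41.4 km, depth ≈ 64.9 km

Each station gives a sphere (x−x_i)² + (y−y_i)² + z² = d_i² (stations at z=0).
Subtracting the A sphere from B and C: z² cancels, leaving linear equations in x and y:
104.0 x + 196.0 y = 2102.16
-7.6 x − 109.0 y = -4072.69
Solving: x ≈ -57.799, y ≈ 41.394 km (keep extra digits for the depth step; rounded: -57.8, 41.4).
Then from the A sphere: z² = 106.19² − (x − 11.4)² − (y + 6.3)² with x = -57.799, y = 41.394, so z ≈ 64.908 ≈ 64.9 km.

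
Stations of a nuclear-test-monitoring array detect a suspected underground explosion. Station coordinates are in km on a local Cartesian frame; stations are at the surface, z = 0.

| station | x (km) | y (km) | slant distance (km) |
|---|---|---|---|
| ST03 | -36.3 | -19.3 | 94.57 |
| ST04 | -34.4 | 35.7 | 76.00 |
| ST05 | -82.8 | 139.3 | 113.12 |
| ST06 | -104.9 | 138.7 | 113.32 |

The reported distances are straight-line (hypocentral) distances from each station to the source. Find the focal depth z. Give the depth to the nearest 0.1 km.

51.6 km

Each station gives a sphere (x−x_i)² + (y−y_i)² + z² = d_i² (stations at z=0).
Subtracting the ST03 sphere from ST04 and ST05: z² cancels, leaving linear equations in x and y:
3.8 x + 110.0 y = 3935.15
-93.0 x + 317.2 y = 20717.50
Solving: x ≈ -90.132, y ≈ 38.888 km (keep extra digits for the depth step; rounded: -90.1, 38.9).
Then from the ST03 sphere: z² = 94.57² − (x + 36.3)² − (y + 19.3)² with x = -90.132, y = 38.888, so z ≈ 51.573 ≈ 51.6 km.
Check against ST06 (with the unrounded solution): distance 113.32 ≈ 113.32 km. ✓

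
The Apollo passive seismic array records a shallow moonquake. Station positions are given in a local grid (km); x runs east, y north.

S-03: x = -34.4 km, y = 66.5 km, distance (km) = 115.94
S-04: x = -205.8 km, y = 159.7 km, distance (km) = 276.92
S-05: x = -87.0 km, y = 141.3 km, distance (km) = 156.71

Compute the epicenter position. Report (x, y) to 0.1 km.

Circle about each station: (x + 34.4)² + (y − 66.5)² = 115.94²; (x + 205.8)² + (y − 159.7)² = 276.92²; (x + 87.0)² + (y − 141.3)² = 156.71².
Subtracting pairs of circle equations eliminates x²+y² and gives linear equations (the radical axes):
-342.8 x + 186.4 y = -990.48
-105.2 x + 149.6 y = 10813.14
Solving the 2×2 system: x ≈ 68.3, y ≈ 120.3 km.

x ≈ 68.3 km, y ≈ 120.3 km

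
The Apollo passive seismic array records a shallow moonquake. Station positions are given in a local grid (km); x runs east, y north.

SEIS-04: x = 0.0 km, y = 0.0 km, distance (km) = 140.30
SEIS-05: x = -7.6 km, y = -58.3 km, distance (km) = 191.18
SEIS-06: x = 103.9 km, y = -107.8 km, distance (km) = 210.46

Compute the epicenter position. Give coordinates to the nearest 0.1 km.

95.8 km east, 102.5 km north

Circle about each station: x² + y² = 140.30²; (x + 7.6)² + (y + 58.3)² = 191.18²; (x − 103.9)² + (y + 107.8)² = 210.46².
Subtracting the SEIS-04 equation from the SEIS-05 and SEIS-06 equations removes the quadratic terms:
-15.2 x − 116.6 y = -13409.05
207.8 x − 215.6 y = -2193.27
Solving the 2×2 system: x ≈ 95.8, y ≈ 102.5 km.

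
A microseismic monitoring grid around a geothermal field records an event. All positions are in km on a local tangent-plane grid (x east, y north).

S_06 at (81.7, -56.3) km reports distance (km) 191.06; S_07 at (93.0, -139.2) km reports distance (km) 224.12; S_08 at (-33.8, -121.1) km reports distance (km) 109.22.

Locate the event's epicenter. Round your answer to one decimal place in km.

x ≈ -108.8 km, y ≈ -41.7 km

Circle about each station: (x − 81.7)² + (y + 56.3)² = 191.06²; (x − 93.0)² + (y + 139.2)² = 224.12²; (x + 33.8)² + (y + 121.1)² = 109.22².
Subtracting pairs of circle equations eliminates x²+y² and gives linear equations (the radical axes):
22.6 x − 165.8 y = 4455.21
-231.0 x − 129.6 y = 30537.99
Solving the 2×2 system: x ≈ -108.8, y ≈ -41.7 km.
Check against S_06 (with the unrounded x, y): √((x − 81.7)²+(y + 56.3)²) = 191.06 ≈ 191.06 km. ✓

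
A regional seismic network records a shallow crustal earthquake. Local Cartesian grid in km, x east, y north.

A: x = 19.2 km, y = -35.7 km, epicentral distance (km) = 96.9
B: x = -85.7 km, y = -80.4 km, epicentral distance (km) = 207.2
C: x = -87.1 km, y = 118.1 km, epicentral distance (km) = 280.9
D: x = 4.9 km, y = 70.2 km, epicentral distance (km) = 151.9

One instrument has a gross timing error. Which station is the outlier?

C

Solve using three stations at a time. Using A, B, D (subtract circle equations pairwise → linear system) gives (x, y) ≈ (116.1, -33.3).
Distances from that point to each station vs reported:
  A: calculated 96.9 vs reported 96.9 → residual 0.0 km
  B: calculated 207.2 vs reported 207.2 → residual 0.0 km
  C: calculated 253.4 vs reported 280.9 → residual 27.5 km
  D: calculated 151.9 vs reported 151.9 → residual 0.0 km
A, B, D are mutually consistent (residuals ≈ 0); C is off by 27.5 km.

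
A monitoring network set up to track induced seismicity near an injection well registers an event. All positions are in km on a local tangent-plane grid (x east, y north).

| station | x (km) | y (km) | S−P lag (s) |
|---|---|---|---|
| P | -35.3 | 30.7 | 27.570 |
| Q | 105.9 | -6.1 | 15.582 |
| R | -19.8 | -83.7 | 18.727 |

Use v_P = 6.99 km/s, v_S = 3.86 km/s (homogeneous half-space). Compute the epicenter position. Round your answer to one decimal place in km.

Distance from S−P lag: d = Δt · v_P v_S / (v_P − v_S) = Δt · (6.99·3.86)/(6.99−3.86) ≈ 8.6203·Δt.
So d_P = 237.66, d_Q = 134.32, d_R = 161.43 km.
Circle about each station: (x + 35.3)² + (y − 30.7)² = 237.66²; (x − 105.9)² + (y + 6.1)² = 134.32²; (x + 19.8)² + (y + 83.7)² = 161.43².
Subtracting pairs of circle equations eliminates x²+y² and gives linear equations (the radical axes):
282.4 x − 73.6 y = 47503.85
31.0 x − 228.8 y = 35631.78
Solving the 2×2 system: x ≈ 132.3, y ≈ -137.8 km.
Check against P (with the unrounded x, y): √((x + 35.3)²+(y − 30.7)²) = 237.66 ≈ 237.66 km. ✓

(132.3, -137.8)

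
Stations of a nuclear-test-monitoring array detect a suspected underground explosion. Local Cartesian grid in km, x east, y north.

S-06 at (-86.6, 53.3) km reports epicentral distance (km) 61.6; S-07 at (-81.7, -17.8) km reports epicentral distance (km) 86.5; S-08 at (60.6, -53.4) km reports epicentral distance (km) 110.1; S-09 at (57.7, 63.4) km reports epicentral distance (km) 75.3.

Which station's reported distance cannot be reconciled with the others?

Solve using three stations at a time. Using S-07, S-08, S-09 (subtract circle equations pairwise → linear system) gives (x, y) ≈ (-10.2, 30.9).
Distances from that point to each station vs reported:
  S-06: calculated 79.6 vs reported 61.6 → residual 18.0 km
  S-07: calculated 86.5 vs reported 86.5 → residual 0.0 km
  S-08: calculated 110.1 vs reported 110.1 → residual 0.0 km
  S-09: calculated 75.3 vs reported 75.3 → residual 0.0 km
S-07, S-08, S-09 are mutually consistent (residuals ≈ 0); S-06 is off by 18.0 km.

S-06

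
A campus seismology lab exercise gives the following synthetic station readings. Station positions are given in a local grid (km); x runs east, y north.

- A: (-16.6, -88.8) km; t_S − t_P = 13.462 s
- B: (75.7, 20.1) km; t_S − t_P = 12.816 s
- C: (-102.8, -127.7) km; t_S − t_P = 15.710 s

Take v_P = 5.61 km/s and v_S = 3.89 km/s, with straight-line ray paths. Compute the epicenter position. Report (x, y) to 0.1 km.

Distance from S−P lag: d = Δt · v_P v_S / (v_P − v_S) = Δt · (5.61·3.89)/(5.61−3.89) ≈ 12.6877·Δt.
So d_A = 170.80, d_B = 162.61, d_C = 199.32 km.
Circle about each station: (x + 16.6)² + (y + 88.8)² = 170.80²; (x − 75.7)² + (y − 20.1)² = 162.61²; (x + 102.8)² + (y + 127.7)² = 199.32².
Subtracting the A equation from the B and C equations removes the quadratic terms:
184.6 x + 217.8 y = 704.13
-172.4 x − 77.8 y = 8158.31
Solving the 2×2 system: x ≈ -79.0, y ≈ 70.2 km.

x ≈ -79.0 km, y ≈ 70.2 km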